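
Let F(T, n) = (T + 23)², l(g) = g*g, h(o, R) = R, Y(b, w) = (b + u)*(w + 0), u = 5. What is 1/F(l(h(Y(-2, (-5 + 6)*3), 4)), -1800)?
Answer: 1/1521 ≈ 0.00065746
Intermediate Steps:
Y(b, w) = w*(5 + b) (Y(b, w) = (b + 5)*(w + 0) = (5 + b)*w = w*(5 + b))
l(g) = g²
F(T, n) = (23 + T)²
1/F(l(h(Y(-2, (-5 + 6)*3), 4)), -1800) = 1/((23 + 4²)²) = 1/((23 + 16)²) = 1/(39²) = 1/1521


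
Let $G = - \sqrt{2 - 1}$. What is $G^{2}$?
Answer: $1$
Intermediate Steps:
$G = -1$ ($G = - \sqrt{1} = \left(-1\right) 1 = -1$)
$G^{2} = \left(-1\right)^{2} = 1$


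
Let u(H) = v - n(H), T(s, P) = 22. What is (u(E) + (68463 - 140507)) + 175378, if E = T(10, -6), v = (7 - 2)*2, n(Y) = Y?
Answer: 103322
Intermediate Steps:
v = 10 (v = 5*2 = 10)
E = 22
u(H) = 10 - H
(u(E) + (68463 - 140507)) + 175378 = ((10 - 1*22) + (68463 - 140507)) + 175378 = ((10 - 22) - 72044) + 175378 = (-12 - 72044) + 175378 = -72056 + 175378 = 103322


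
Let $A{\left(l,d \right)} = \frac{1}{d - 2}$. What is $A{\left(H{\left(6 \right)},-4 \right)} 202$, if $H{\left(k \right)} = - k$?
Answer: $- \frac{101}{3} \approx -33.667$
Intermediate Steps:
$A{\left(l,d \right)} = \frac{1}{-2 + d}$
$A{\left(H{\left(6 \right)},-4 \right)} 202 = \frac{1}{-2 - 4} \cdot 202 = \frac{1}{-6} \cdot 202 = \left(- \frac{1}{6}\right) 202 = - \frac{101}{3}$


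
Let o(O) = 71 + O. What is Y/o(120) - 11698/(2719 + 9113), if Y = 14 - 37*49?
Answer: -11760043/1129956 ≈ -10.408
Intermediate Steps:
Y = -1799 (Y = 14 - 1813 = -1799)
Y/o(120) - 11698/(2719 + 9113) = -1799/(71 + 120) - 11698/(2719 + 9113) = -1799/191 - 11698/11832 = -1799*1/191 - 11698*1/11832 = -1799/191 - 5849/5916 = -11760043/1129956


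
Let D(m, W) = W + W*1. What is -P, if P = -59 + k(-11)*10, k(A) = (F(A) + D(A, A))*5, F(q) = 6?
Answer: 859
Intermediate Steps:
D(m, W) = 2*W (D(m, W) = W + W = 2*W)
k(A) = 30 + 10*A (k(A) = (6 + 2*A)*5 = 30 + 10*A)
P = -859 (P = -59 + (30 + 10*(-11))*10 = -59 + (30 - 110)*10 = -59 - 80*10 = -59 - 800 = -859)
-P = -1*(-859) = 859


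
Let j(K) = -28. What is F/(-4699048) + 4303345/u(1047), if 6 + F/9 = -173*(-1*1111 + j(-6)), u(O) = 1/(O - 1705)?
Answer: -13305829064611849/4699048 ≈ -2.8316e+9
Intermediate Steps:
u(O) = 1/(-1705 + O)
F = 1773369 (F = -54 + 9*(-173*(-1*1111 - 28)) = -54 + 9*(-173*(-1111 - 28)) = -54 + 9*(-173*(-1139)) = -54 + 9*197047 = -54 + 1773423 = 1773369)
F/(-4699048) + 4303345/u(1047) = 1773369/(-4699048) + 4303345/(1/(-1705 + 1047)) = 1773369*(-1/4699048) + 4303345/(1/(-658)) = -1773369/4699048 + 4303345/(-1/658) = -1773369/4699048 + 4303345*(-658) = -1773369/4699048 - 2831601010 = -13305829064611849/4699048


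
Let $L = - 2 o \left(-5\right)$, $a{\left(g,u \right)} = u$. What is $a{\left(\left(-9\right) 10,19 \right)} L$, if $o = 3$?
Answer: $570$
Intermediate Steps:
$L = 30$ ($L = \left(-2\right) 3 \left(-5\right) = \left(-6\right) \left(-5\right) = 30$)
$a{\left(\left(-9\right) 10,19 \right)} L = 19 \cdot 30 = 570$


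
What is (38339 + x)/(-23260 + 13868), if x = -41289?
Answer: 1475/4696 ≈ 0.31410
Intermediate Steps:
(38339 + x)/(-23260 + 13868) = (38339 - 41289)/(-23260 + 13868) = -2950/(-9392) = -2950*(-1/9392) = 1475/4696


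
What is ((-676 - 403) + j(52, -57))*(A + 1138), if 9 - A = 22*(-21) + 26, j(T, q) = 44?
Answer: -1638405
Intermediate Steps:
A = 445 (A = 9 - (22*(-21) + 26) = 9 - (-462 + 26) = 9 - 1*(-436) = 9 + 436 = 445)
((-676 - 403) + j(52, -57))*(A + 1138) = ((-676 - 403) + 44)*(445 + 1138) = (-1079 + 44)*1583 = -1035*1583 = -1638405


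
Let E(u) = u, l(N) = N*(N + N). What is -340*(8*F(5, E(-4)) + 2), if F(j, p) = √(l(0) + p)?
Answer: -680 - 5440*I ≈ -680.0 - 5440.0*I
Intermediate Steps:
l(N) = 2*N² (l(N) = N*(2*N) = 2*N²)
F(j, p) = √p (F(j, p) = √(2*0² + p) = √(2*0 + p) = √(0 + p) = √p)
-340*(8*F(5, E(-4)) + 2) = -340*(8*√(-4) + 2) = -340*(8*(2*I) + 2) = -340*(16*I + 2) = -340*(2 + 16*I) = -680 - 5440*I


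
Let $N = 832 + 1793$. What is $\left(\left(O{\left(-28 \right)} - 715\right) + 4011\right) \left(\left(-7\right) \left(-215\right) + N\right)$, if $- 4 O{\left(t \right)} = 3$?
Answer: $\frac{27218765}{2} \approx 1.3609 \cdot 10^{7}$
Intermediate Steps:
$N = 2625$
$O{\left(t \right)} = - \frac{3}{4}$ ($O{\left(t \right)} = \left(- \frac{1}{4}\right) 3 = - \frac{3}{4}$)
$\left(\left(O{\left(-28 \right)} - 715\right) + 4011\right) \left(\left(-7\right) \left(-215\right) + N\right) = \left(\left(- \frac{3}{4} - 715\right) + 4011\right) \left(\left(-7\right) \left(-215\right) + 2625\right) = \left(\left(- \frac{3}{4} - 715\right) + 4011\right) \left(1505 + 2625\right) = \left(- \frac{2863}{4} + 4011\right) 4130 = \frac{13181}{4} \cdot 4130 = \frac{27218765}{2}$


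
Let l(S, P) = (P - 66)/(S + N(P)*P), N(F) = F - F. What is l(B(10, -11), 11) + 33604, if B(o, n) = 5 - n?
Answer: 537609/16 ≈ 33601.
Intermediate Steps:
N(F) = 0
l(S, P) = (-66 + P)/S (l(S, P) = (P - 66)/(S + 0*P) = (-66 + P)/(S + 0) = (-66 + P)/S)
l(B(10, -11), 11) + 33604 = (-66 + 11)/(5 - 1*(-11)) + 33604 = -55/(5 + 11) + 33604 = -55/16 + 33604 = 537609/16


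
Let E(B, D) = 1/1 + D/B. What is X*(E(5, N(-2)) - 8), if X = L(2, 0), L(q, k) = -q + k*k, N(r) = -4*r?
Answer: 54/5 ≈ 10.800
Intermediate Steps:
L(q, k) = k**2 - q (L(q, k) = -q + k**2 = k**2 - q)
E(B, D) = 1 + D/B (E(B, D) = 1*1 + D/B = 1 + D/B)
X = -2 (X = 0**2 - 1*2 = 0 - 2 = -2)
X*(E(5, N(-2)) - 8) = -2*((5 - 4*(-2))/5 - 8) = -2*((5 + 8)/5 - 8) = -2*((1/5)*13 - 8) = -2*(13/5 - 8) = -2*(-27/5) = 54/5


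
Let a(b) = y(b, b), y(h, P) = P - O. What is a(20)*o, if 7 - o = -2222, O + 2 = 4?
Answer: 40122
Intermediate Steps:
O = 2 (O = -2 + 4 = 2)
o = 2229 (o = 7 - 1*(-2222) = 7 + 2222 = 2229)
y(h, P) = -2 + P (y(h, P) = P - 1*2 = P - 2 = -2 + P)
a(b) = -2 + b
a(20)*o = (-2 + 20)*2229 = 18*2229 = 40122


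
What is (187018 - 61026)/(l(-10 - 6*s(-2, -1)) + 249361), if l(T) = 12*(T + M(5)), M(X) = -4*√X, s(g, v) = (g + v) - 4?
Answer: 6293174408/12474510701 + 6047616*√5/62372553505 ≈ 0.50470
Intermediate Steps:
s(g, v) = -4 + g + v
l(T) = -48*√5 + 12*T (l(T) = 12*(T - 4*√5) = -48*√5 + 12*T)
(187018 - 61026)/(l(-10 - 6*s(-2, -1)) + 249361) = (187018 - 61026)/((-48*√5 + 12*(-10 - 6*(-4 - 2 - 1))) + 249361) = 125992/((-48*√5 + 12*(-10 - 6*(-7))) + 249361) = 125992/((-48*√5 + 12*(-10 + 42)) + 249361) = 125992/((-48*√5 + 12*32) + 249361) = 125992/((-48*√5 + 384) + 249361) = 125992/((384 - 48*√5) + 249361) = 125992/(249745 - 48*√5)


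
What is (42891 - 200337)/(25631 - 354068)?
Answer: 17494/36493 ≈ 0.47938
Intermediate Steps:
(42891 - 200337)/(25631 - 354068) = -157446/(-328437) = -157446*(-1/328437) = 17494/36493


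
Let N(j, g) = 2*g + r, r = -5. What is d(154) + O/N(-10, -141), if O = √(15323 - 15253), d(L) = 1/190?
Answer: 1/190 - √70/287 ≈ -0.023889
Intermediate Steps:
d(L) = 1/190
O = √70 ≈ 8.3666
N(j, g) = -5 + 2*g (N(j, g) = 2*g - 5 = -5 + 2*g)
d(154) + O/N(-10, -141) = 1/190 + √70/(-5 + 2*(-141)) = 1/190 + √70/(-5 - 282) = 1/190 + √70/(-287) = 1/190 + √70*(-1/287) = 1/190 - √70/287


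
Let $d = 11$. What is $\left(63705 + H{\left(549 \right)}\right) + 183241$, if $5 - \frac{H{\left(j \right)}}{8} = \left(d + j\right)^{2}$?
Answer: $-2261814$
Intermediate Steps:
$H{\left(j \right)} = 40 - 8 \left(11 + j\right)^{2}$
$\left(63705 + H{\left(549 \right)}\right) + 183241 = \left(63705 + \left(40 - 8 \left(11 + 549\right)^{2}\right)\right) + 183241 = \left(63705 + \left(40 - 8 \cdot 560^{2}\right)\right) + 183241 = \left(63705 + \left(40 - 2508800\right)\right) + 183241 = \left(63705 - 2508760\right) + 183241 = -2445055 + 183241 = -2261814$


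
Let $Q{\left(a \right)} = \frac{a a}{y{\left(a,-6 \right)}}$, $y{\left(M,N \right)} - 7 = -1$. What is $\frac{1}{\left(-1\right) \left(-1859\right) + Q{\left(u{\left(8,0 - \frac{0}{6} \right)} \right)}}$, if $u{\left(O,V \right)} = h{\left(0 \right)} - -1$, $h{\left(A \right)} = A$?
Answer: $\frac{6}{11155} \approx 0.00053788$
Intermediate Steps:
$y{\left(M,N \right)} = 6$ ($y{\left(M,N \right)} = 7 - 1 = 6$)
$u{\left(O,V \right)} = 1$ ($u{\left(O,V \right)} = 0 - -1 = 0 + 1 = 1$)
$Q{\left(a \right)} = \frac{a^{2}}{6}$ ($Q{\left(a \right)} = \frac{a a}{6} = a^{2} \cdot \frac{1}{6} = \frac{a^{2}}{6}$)
$\frac{1}{\left(-1\right) \left(-1859\right) + Q{\left(u{\left(8,0 - \frac{0}{6} \right)} \right)}} = \frac{1}{\left(-1\right) \left(-1859\right) + \frac{1^{2}}{6}} = \frac{1}{1859 + \frac{1}{6} \cdot 1} = \frac{1}{1859 + \frac{1}{6}} = \frac{1}{\frac{11155}{6}} = \frac{6}{11155}$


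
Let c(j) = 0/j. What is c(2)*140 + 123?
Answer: 123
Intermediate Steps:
c(j) = 0
c(2)*140 + 123 = 0*140 + 123 = 0 + 123 = 123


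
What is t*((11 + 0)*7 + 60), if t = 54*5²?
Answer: 184950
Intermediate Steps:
t = 1350 (t = 54*25 = 1350)
t*((11 + 0)*7 + 60) = 1350*((11 + 0)*7 + 60) = 1350*(11*7 + 60) = 1350*(77 + 60) = 1350*137 = 184950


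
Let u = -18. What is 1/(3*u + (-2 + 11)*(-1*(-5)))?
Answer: -1/9 ≈ -0.11111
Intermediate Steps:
1/(3*u + (-2 + 11)*(-1*(-5))) = 1/(3*(-18) + (-2 + 11)*(-1*(-5))) = 1/(-54 + 9*5) = 1/(-54 + 45) = 1/(-9) = -1/9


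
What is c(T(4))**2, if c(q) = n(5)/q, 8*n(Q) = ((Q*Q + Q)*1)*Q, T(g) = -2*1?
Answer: 5625/64 ≈ 87.891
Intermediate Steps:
T(g) = -2
n(Q) = Q*(Q + Q**2)/8 (n(Q) = (((Q*Q + Q)*1)*Q)/8 = (((Q**2 + Q)*1)*Q)/8 = (((Q + Q**2)*1)*Q)/8 = ((Q + Q**2)*Q)/8 = (Q*(Q + Q**2))/8 = Q*(Q + Q**2)/8)
c(q) = 75/(4*q) (c(q) = ((1/8)*5**2*(1 + 5))/q = ((1/8)*25*6)/q = 75/(4*q))
c(T(4))**2 = ((75/4)/(-2))**2 = ((75/4)*(-1/2))**2 = (-75/8)**2 = 5625/64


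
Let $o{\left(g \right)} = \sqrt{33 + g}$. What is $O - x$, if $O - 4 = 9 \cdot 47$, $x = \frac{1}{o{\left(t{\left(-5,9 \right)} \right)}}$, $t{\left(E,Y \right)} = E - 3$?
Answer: $\frac{2134}{5} \approx 426.8$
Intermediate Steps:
$t{\left(E,Y \right)} = -3 + E$
$x = \frac{1}{5}$ ($x = \frac{1}{\sqrt{33 - 8}} = \frac{1}{\sqrt{25}} = \frac{1}{5} \approx 0.2$)
$O = 427$ ($O = 4 + 9 \cdot 47 = 4 + 423 = 427$)
$O - x = 427 - \frac{1}{5} = \frac{2134}{5}$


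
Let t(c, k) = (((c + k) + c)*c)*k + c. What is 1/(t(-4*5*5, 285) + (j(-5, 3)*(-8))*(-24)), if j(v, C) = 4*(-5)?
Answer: -1/2426440 ≈ -4.1213e-7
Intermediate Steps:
j(v, C) = -20
t(c, k) = c + c*k*(k + 2*c) (t(c, k) = ((k + 2*c)*c)*k + c = (c*(k + 2*c))*k + c = c*k*(k + 2*c) + c = c + c*k*(k + 2*c))
1/(t(-4*5*5, 285) + (j(-5, 3)*(-8))*(-24)) = 1/((-4*5*5)*(1 + 285**2 + 2*(-4*5*5)*285) - 20*(-8)*(-24)) = 1/((-20*5)*(1 + 81225 + 2*(-20*5)*285) + 160*(-24)) = 1/(-100*(1 + 81225 + 2*(-100)*285) - 3840) = 1/(-100*(1 + 81225 - 57000) - 3840) = 1/(-100*24226 - 3840) = 1/(-2422600 - 3840) = 1/(-2426440) = -1/2426440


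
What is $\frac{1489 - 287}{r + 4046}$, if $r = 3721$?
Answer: $\frac{1202}{7767} \approx 0.15476$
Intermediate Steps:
$\frac{1489 - 287}{r + 4046} = \frac{1489 - 287}{3721 + 4046} = \frac{1202}{7767}$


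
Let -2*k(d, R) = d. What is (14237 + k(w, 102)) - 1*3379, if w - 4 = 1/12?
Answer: 260543/24 ≈ 10856.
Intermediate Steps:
w = 49/12 (w = 4 + 1/12 = 49/12 ≈ 4.0833)
k(d, R) = -d/2
(14237 + k(w, 102)) - 1*3379 = (14237 - 1/2*49/12) - 1*3379 = (14237 - 49/24) - 3379 = 341639/24 - 3379 = 260543/24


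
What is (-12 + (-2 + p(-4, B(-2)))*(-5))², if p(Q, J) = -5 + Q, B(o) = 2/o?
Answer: 1849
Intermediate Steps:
(-12 + (-2 + p(-4, B(-2)))*(-5))² = (-12 + (-2 + (-5 - 4))*(-5))² = (-12 + (-2 - 9)*(-5))² = (-12 - 11*(-5))² = (-12 + 55)² = 43² = 1849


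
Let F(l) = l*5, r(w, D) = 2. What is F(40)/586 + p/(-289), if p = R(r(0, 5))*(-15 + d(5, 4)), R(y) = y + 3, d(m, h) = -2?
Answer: 3165/4981 ≈ 0.63541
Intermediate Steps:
F(l) = 5*l
R(y) = 3 + y
p = -85 (p = (3 + 2)*(-15 - 2) = 5*(-17) = -85)
F(40)/586 + p/(-289) = (5*40)/586 - 85/(-289) = 200*(1/586) - 85*(-1/289) = 100/293 + 5/17 = 3165/4981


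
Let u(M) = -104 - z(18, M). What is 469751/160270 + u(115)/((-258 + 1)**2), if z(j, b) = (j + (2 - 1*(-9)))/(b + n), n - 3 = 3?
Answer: 341108650379/116442405530 ≈ 2.9294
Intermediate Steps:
n = 6 (n = 3 + 3 = 6)
z(j, b) = (11 + j)/(6 + b) (z(j, b) = (j + (2 - 1*(-9)))/(b + 6) = (j + (2 + 9))/(6 + b) = (j + 11)/(6 + b) = (11 + j)/(6 + b))
u(M) = -104 - 29/(6 + M) (u(M) = -104 - (11 + 18)/(6 + M) = -104 - 29/(6 + M))
469751/160270 + u(115)/((-258 + 1)**2) = 469751/160270 + ((-653 - 104*115)/(6 + 115))/((-258 + 1)**2) = 469751*(1/160270) + ((-653 - 11960)/121)/((-257)**2) = 469751/160270 + ((1/121)*(-12613))/66049 = 469751/160270 - 12613/121*1/66049 = 469751/160270 - 12613/7991929 = 341108650379/116442405530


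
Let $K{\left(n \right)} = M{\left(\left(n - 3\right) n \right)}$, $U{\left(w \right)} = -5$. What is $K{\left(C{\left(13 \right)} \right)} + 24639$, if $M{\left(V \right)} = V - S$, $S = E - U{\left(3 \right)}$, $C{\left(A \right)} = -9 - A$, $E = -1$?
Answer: $25185$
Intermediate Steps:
$S = 4$ ($S = -1 - -5 = -1 + 5 = 4$)
$M{\left(V \right)} = -4 + V$ ($M{\left(V \right)} = V - 4 = -4 + V$)
$K{\left(n \right)} = -4 + n \left(-3 + n\right)$ ($K{\left(n \right)} = -4 + \left(n - 3\right) n = -4 + \left(-3 + n\right) n = -4 + n \left(-3 + n\right)$)
$K{\left(C{\left(13 \right)} \right)} + 24639 = \left(-4 + \left(-9 - 13\right) \left(-3 - 22\right)\right) + 24639 = \left(-4 - 22 \left(-3 - 22\right)\right) + 24639 = \left(-4 - -550\right) + 24639 = \left(-4 + 550\right) + 24639 = 546 + 24639 = 25185$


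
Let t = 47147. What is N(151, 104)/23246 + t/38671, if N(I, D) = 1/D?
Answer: 113981871519/93490390864 ≈ 1.2192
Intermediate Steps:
N(151, 104)/23246 + t/38671 = 1/(104*23246) + 47147/38671 = (1/104)*(1/23246) + 47147*(1/38671) = 1/2417584 + 47147/38671 = 113981871519/93490390864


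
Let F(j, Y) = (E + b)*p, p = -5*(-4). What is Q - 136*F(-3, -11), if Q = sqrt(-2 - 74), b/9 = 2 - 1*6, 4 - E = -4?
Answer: 76160 + 2*I*sqrt(19) ≈ 76160.0 + 8.7178*I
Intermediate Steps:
p = 20
E = 8 (E = 4 - 1*(-4) = 4 + 4 = 8)
b = -36 (b = 9*(2 - 1*6) = 9*(2 - 6) = 9*(-4) = -36)
Q = 2*I*sqrt(19) (Q = sqrt(-76) = 2*I*sqrt(19) ≈ 8.7178*I)
F(j, Y) = -560 (F(j, Y) = (8 - 36)*20 = -28*20 = -560)
Q - 136*F(-3, -11) = 2*I*sqrt(19) - 136*(-560) = 2*I*sqrt(19) + 76160 = 76160 + 2*I*sqrt(19)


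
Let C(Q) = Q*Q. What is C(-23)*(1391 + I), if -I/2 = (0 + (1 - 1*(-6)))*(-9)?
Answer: 802493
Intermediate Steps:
C(Q) = Q²
I = 126 (I = -2*(0 + (1 - 1*(-6)))*(-9) = -2*(0 + (1 + 6))*(-9) = -2*(0 + 7)*(-9) = -14*(-9) = -2*(-63) = 126)
C(-23)*(1391 + I) = (-23)²*(1391 + 126) = 529*1517 = 802493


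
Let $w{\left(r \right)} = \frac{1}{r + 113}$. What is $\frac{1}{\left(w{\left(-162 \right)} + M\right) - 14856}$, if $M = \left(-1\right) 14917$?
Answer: $- \frac{49}{1458878} \approx -3.3587 \cdot 10^{-5}$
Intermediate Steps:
$w{\left(r \right)} = \frac{1}{113 + r}$
$M = -14917$
$\frac{1}{\left(w{\left(-162 \right)} + M\right) - 14856} = \frac{1}{\left(\frac{1}{113 - 162} - 14917\right) - 14856} = \frac{1}{\left(\frac{1}{-49} - 14917\right) - 14856} = \frac{1}{\left(- \frac{1}{49} - 14917\right) - 14856} = \frac{1}{- \frac{730934}{49} - 14856} = \frac{1}{- \frac{1458878}{49}} = - \frac{49}{1458878}$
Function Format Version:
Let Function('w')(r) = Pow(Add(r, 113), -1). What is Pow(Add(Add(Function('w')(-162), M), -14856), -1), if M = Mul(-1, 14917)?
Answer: Rational(-49, 1458878) ≈ -3.3587e-5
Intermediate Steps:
Function('w')(r) = Pow(Add(113, r), -1)
M = -14917
Pow(Add(Add(Function('w')(-162), M), -14856), -1) = Pow(Add(Add(Pow(Add(113, -162), -1), -14917), -14856), -1) = Pow(Add(Add(Pow(-49, -1), -14917), -14856), -1) = Pow(Add(Add(Rational(-1, 49), -14917), -14856), -1) = Pow(Add(Rational(-730934, 49), -14856), -1) = Pow(Rational(-1458878, 49), -1) = Rational(-49, 1458878)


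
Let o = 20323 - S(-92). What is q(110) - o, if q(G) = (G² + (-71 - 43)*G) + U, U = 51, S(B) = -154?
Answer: -20866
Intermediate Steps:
o = 20477 (o = 20323 - 1*(-154) = 20323 + 154 = 20477)
q(G) = 51 + G² - 114*G (q(G) = (G² + (-71 - 43)*G) + 51 = (G² - 114*G) + 51 = 51 + G² - 114*G)
q(110) - o = (51 + 110² - 114*110) - 1*20477 = (51 + 12100 - 12540) - 20477 = -389 - 20477 = -20866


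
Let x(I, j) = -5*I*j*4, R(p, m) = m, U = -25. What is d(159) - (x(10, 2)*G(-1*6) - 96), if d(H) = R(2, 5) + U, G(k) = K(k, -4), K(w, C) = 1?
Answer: 476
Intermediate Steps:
G(k) = 1
x(I, j) = -20*I*j (x(I, j) = -5*I*j*4 = -20*I*j)
d(H) = -20 (d(H) = 5 - 25 = -20)
d(159) - (x(10, 2)*G(-1*6) - 96) = -20 - (-20*10*2*1 - 96) = -20 - (-400*1 - 96) = -20 - (-400 - 96) = -20 - 1*(-496) = -20 + 496 = 476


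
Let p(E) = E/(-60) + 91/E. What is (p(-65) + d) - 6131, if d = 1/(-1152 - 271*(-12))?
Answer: -3218941/525 ≈ -6131.3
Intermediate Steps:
p(E) = 91/E - E/60 (p(E) = E*(-1/60) + 91/E = -E/60 + 91/E = 91/E - E/60)
d = 1/2100 (d = 1/(-1152 + 3252) = 1/2100 ≈ 0.00047619)
(p(-65) + d) - 6131 = ((91/(-65) - 1/60*(-65)) + 1/2100) - 6131 = ((91*(-1/65) + 13/12) + 1/2100) - 6131 = ((-7/5 + 13/12) + 1/2100) - 6131 = (-19/60 + 1/2100) - 6131 = -166/525 - 6131 = -3218941/525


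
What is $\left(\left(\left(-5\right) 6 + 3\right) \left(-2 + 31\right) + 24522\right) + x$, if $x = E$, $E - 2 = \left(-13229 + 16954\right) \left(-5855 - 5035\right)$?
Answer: $-40541509$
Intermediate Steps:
$E = -40565248$ ($E = 2 + \left(-13229 + 16954\right) \left(-5855 - 5035\right) = 2 + 3725 \left(-10890\right) = 2 - 40565250 = -40565248$)
$x = -40565248$
$\left(\left(\left(-5\right) 6 + 3\right) \left(-2 + 31\right) + 24522\right) + x = \left(\left(\left(-5\right) 6 + 3\right) \left(-2 + 31\right) + 24522\right) - 40565248 = \left(\left(-30 + 3\right) 29 + 24522\right) - 40565248 = \left(\left(-27\right) 29 + 24522\right) - 40565248 = \left(-783 + 24522\right) - 40565248 = 23739 - 40565248 = -40541509$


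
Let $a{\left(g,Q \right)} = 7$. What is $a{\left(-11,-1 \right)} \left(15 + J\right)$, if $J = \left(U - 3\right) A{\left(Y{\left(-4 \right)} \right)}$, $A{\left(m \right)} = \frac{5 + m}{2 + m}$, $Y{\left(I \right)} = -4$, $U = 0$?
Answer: $\frac{231}{2} \approx 115.5$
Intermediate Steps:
$A{\left(m \right)} = \frac{5 + m}{2 + m}$
$J = \frac{3}{2}$ ($J = \left(0 - 3\right) \frac{5 - 4}{2 - 4} = - 3 \frac{1}{-2} \cdot 1 = - 3 \left(\left(- \frac{1}{2}\right) 1\right) = \left(-3\right) \left(- \frac{1}{2}\right) = \frac{3}{2} \approx 1.5$)
$a{\left(-11,-1 \right)} \left(15 + J\right) = 7 \left(15 + \frac{3}{2}\right) = 7 \cdot \frac{33}{2} = \frac{231}{2}$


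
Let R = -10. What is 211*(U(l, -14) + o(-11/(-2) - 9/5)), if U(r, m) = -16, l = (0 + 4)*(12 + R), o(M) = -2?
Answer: -3798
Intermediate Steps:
l = 8 (l = (0 + 4)*(12 - 10) = 4*2 = 8)
211*(U(l, -14) + o(-11/(-2) - 9/5)) = 211*(-16 - 2) = 211*(-18) = -3798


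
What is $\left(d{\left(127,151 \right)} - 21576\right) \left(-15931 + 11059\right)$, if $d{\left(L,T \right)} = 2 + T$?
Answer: $104372856$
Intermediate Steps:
$\left(d{\left(127,151 \right)} - 21576\right) \left(-15931 + 11059\right) = \left(\left(2 + 151\right) - 21576\right) \left(-15931 + 11059\right) = \left(153 - 21576\right) \left(-4872\right) = \left(-21423\right) \left(-4872\right) = 104372856$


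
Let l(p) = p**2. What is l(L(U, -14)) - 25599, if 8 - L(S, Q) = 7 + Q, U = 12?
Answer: -25374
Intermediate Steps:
L(S, Q) = 1 - Q (L(S, Q) = 8 - (7 + Q) = 8 + (-7 - Q) = 1 - Q)
l(L(U, -14)) - 25599 = (1 - 1*(-14))**2 - 25599 = (1 + 14)**2 - 25599 = 15**2 - 25599 = 225 - 25599 = -25374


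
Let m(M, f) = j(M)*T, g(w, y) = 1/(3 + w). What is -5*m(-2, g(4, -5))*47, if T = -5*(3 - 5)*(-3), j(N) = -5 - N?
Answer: -21150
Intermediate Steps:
T = -30 (T = -5*(-2)*(-3) = 10*(-3) = -30)
m(M, f) = 150 + 30*M (m(M, f) = (-5 - M)*(-30) = 150 + 30*M)
-5*m(-2, g(4, -5))*47 = -5*(150 + 30*(-2))*47 = -5*(150 - 60)*47 = -5*90*47 = -450*47 = -21150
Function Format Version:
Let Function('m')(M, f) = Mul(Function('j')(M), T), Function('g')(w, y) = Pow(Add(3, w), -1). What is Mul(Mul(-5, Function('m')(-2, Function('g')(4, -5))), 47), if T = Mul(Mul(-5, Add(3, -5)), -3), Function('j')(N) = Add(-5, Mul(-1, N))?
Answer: -21150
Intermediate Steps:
T = -30 (T = Mul(Mul(-5, -2), -3) = Mul(10, -3) = -30)
Function('m')(M, f) = Add(150, Mul(30, M)) (Function('m')(M, f) = Mul(Add(-5, Mul(-1, M)), -30) = Add(150, Mul(30, M)))
Mul(Mul(-5, Function('m')(-2, Function('g')(4, -5))), 47) = Mul(Mul(-5, Add(150, Mul(30, -2))), 47) = Mul(Mul(-5, Add(150, -60)), 47) = Mul(Mul(-5, 90), 47) = Mul(-450, 47) = -21150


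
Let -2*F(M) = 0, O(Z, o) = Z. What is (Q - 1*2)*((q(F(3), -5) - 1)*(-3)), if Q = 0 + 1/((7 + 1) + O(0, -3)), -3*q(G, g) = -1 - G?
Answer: -15/4 ≈ -3.7500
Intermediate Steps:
F(M) = 0 (F(M) = -½*0 = 0)
q(G, g) = ⅓ + G/3 (q(G, g) = -(-1 - G)/3 = ⅓ + G/3)
Q = ⅛ (Q = 0 + 1/((7 + 1) + 0) = 0 + 1/(8 + 0) = 0 + 1/8 = 0 + ⅛ = ⅛ ≈ 0.12500)
(Q - 1*2)*((q(F(3), -5) - 1)*(-3)) = (⅛ - 1*2)*(((⅓ + (⅓)*0) - 1)*(-3)) = (⅛ - 2)*(((⅓ + 0) - 1)*(-3)) = -15*(⅓ - 1)*(-3)/8 = -(-5)*(-3)/4 = -15/8*2 = -15/4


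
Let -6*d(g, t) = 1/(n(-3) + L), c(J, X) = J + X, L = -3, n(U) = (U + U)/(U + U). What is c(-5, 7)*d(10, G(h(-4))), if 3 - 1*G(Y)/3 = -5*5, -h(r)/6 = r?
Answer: ⅙ ≈ 0.16667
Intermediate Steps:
h(r) = -6*r
n(U) = 1 (n(U) = (2*U)/((2*U)) = (2*U)*(1/(2*U)) = 1)
G(Y) = 84 (G(Y) = 9 - (-15)*5 = 9 - 3*(-25) = 9 + 75 = 84)
d(g, t) = 1/12 (d(g, t) = -1/(6*(1 - 3)) = -⅙/(-2) = -⅙*(-½) = 1/12)
c(-5, 7)*d(10, G(h(-4))) = (-5 + 7)*(1/12) = 2*(1/12) = ⅙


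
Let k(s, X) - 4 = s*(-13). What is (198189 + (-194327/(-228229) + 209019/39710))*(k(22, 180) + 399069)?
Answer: 86271950127145899/1091530 ≈ 7.9038e+10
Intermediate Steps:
k(s, X) = 4 - 13*s (k(s, X) = 4 + s*(-13) = 4 - 13*s)
(198189 + (-194327/(-228229) + 209019/39710))*(k(22, 180) + 399069) = (198189 + (-194327/(-228229) + 209019/39710))*((4 - 13*22) + 399069) = (198189 + (-194327*(-1/228229) + 209019*(1/39710)))*((4 - 286) + 399069) = (198189 + (8449/9923 + 579/110))*(-282 + 399069) = (198189 + 6674807/1091530)*398787 = (216335913977/1091530)*398787 = 86271950127145899/1091530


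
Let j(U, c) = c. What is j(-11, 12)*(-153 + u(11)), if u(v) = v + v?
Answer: -1572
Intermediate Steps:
u(v) = 2*v
j(-11, 12)*(-153 + u(11)) = 12*(-153 + 2*11) = 12*(-153 + 22) = 12*(-131) = -1572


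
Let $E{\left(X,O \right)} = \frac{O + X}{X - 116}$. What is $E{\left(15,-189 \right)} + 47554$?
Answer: $\frac{4803128}{101} \approx 47556.0$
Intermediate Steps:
$E{\left(X,O \right)} = \frac{O + X}{-116 + X}$
$E{\left(15,-189 \right)} + 47554 = \frac{-189 + 15}{-116 + 15} + 47554 = \frac{1}{-101} \left(-174\right) + 47554 = \left(- \frac{1}{101}\right) \left(-174\right) + 47554 = \frac{174}{101} + 47554 = \frac{4803128}{101}$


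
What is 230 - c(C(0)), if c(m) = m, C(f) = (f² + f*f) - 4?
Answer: 234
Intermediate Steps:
C(f) = -4 + 2*f² (C(f) = (f² + f²) - 4 = 2*f² - 4 = -4 + 2*f²)
230 - c(C(0)) = 230 - (-4 + 2*0²) = 230 - (-4 + 2*0) = 230 - (-4 + 0) = 230 - 1*(-4) = 230 + 4 = 234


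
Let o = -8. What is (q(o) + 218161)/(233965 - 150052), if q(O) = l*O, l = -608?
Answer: 223025/83913 ≈ 2.6578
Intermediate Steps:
q(O) = -608*O
(q(o) + 218161)/(233965 - 150052) = (-608*(-8) + 218161)/(233965 - 150052) = (4864 + 218161)/83913 = 223025*(1/83913) = 223025/83913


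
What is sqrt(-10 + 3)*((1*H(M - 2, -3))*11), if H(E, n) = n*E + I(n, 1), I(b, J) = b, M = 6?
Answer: -165*I*sqrt(7) ≈ -436.55*I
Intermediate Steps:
H(E, n) = n + E*n (H(E, n) = n*E + n = E*n + n = n + E*n)
sqrt(-10 + 3)*((1*H(M - 2, -3))*11) = sqrt(-10 + 3)*((1*(-3*(1 + (6 - 2))))*11) = sqrt(-7)*((1*(-3*(1 + 4)))*11) = (I*sqrt(7))*((1*(-3*5))*11) = (I*sqrt(7))*((1*(-15))*11) = (I*sqrt(7))*(-15*11) = (I*sqrt(7))*(-165) = -165*I*sqrt(7)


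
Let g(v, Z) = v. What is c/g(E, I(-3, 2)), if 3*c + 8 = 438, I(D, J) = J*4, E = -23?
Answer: -430/69 ≈ -6.2319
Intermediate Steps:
I(D, J) = 4*J
c = 430/3 (c = -8/3 + (1/3)*438 = -8/3 + 146 = 430/3 ≈ 143.33)
c/g(E, I(-3, 2)) = (430/3)/(-23) = (430/3)*(-1/23) = -430/69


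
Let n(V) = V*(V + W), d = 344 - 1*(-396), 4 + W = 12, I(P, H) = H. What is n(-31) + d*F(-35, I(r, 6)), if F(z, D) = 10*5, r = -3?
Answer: 37713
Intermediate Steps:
W = 8 (W = -4 + 12 = 8)
d = 740 (d = 344 + 396 = 740)
n(V) = V*(8 + V) (n(V) = V*(V + 8) = V*(8 + V))
F(z, D) = 50
n(-31) + d*F(-35, I(r, 6)) = -31*(8 - 31) + 740*50 = -31*(-23) + 37000 = 713 + 37000 = 37713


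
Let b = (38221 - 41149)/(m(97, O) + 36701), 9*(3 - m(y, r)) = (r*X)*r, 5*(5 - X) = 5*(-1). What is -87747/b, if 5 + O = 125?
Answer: 49547806/61 ≈ 8.1226e+5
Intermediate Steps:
X = 6 (X = 5 - (-1) = 5 - ⅕*(-5) = 5 + 1 = 6)
O = 120 (O = -5 + 125 = 120)
m(y, r) = 3 - 2*r²/3 (m(y, r) = 3 - r*6*r/9 = 3 - 6*r*r/9 = 3 - 2*r²/3)
b = -183/1694 (b = (38221 - 41149)/((3 - ⅔*120²) + 36701) = -2928/((3 - ⅔*14400) + 36701) = -2928/((3 - 9600) + 36701) = -2928/(-9597 + 36701) = -2928/27104 = -2928*1/27104 = -183/1694 ≈ -0.10803)
-87747/b = -87747/(-183/1694) = -87747*(-1694/183) = 49547806/61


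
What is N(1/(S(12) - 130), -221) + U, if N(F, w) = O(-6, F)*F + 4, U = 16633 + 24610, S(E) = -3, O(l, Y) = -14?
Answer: 783695/19 ≈ 41247.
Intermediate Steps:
U = 41243
N(F, w) = 4 - 14*F (N(F, w) = -14*F + 4 = 4 - 14*F)
N(1/(S(12) - 130), -221) + U = (4 - 14/(-3 - 130)) + 41243 = (4 - 14/(-133)) + 41243 = (4 - 14*(-1/133)) + 41243 = (4 + 2/19) + 41243 = 78/19 + 41243 = 783695/19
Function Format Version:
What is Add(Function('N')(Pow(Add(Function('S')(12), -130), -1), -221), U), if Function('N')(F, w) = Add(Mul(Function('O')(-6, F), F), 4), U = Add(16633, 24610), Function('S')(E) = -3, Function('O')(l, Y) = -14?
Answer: Rational(783695, 19) ≈ 41247.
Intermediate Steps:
U = 41243
Function('N')(F, w) = Add(4, Mul(-14, F)) (Function('N')(F, w) = Add(Mul(-14, F), 4) = Add(4, Mul(-14, F)))
Add(Function('N')(Pow(Add(Function('S')(12), -130), -1), -221), U) = Add(Add(4, Mul(-14, Pow(Add(-3, -130), -1))), 41243) = Add(Add(4, Mul(-14, Pow(-133, -1))), 41243) = Add(Add(4, Mul(-14, Rational(-1, 133))), 41243) = Add(Add(4, Rational(2, 19)), 41243) = Add(Rational(78, 19), 41243) = Rational(783695, 19)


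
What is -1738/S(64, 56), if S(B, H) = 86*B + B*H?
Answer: -869/4544 ≈ -0.19124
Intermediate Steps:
-1738/S(64, 56) = -1738*1/(64*(86 + 56)) = -1738/(64*142) = -1738/9088 = -1738*1/9088 = -869/4544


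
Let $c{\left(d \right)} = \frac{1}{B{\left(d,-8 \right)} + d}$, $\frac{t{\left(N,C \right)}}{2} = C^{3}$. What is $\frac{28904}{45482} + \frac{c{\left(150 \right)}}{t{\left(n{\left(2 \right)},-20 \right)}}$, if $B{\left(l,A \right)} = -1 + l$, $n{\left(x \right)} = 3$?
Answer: $\frac{69138345259}{108792944000} \approx 0.6355$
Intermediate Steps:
$t{\left(N,C \right)} = 2 C^{3}$
$c{\left(d \right)} = \frac{1}{-1 + 2 d}$ ($c{\left(d \right)} = \frac{1}{\left(-1 + d\right) + d} = \frac{1}{-1 + 2 d}$)
$\frac{28904}{45482} + \frac{c{\left(150 \right)}}{t{\left(n{\left(2 \right)},-20 \right)}} = \frac{28904}{45482} + \frac{1}{\left(-1 + 2 \cdot 150\right) 2 \left(-20\right)^{3}} = 28904 \cdot \frac{1}{45482} + \frac{1}{\left(-1 + 300\right) 2 \left(-8000\right)} = \frac{14452}{22741} + \frac{1}{299 \left(-16000\right)} = \frac{14452}{22741} + \frac{1}{299} \left(- \frac{1}{16000}\right) = \frac{14452}{22741} - \frac{1}{4784000} = \frac{69138345259}{108792944000}$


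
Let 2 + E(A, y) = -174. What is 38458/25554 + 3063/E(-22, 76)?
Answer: -35751647/2248752 ≈ -15.898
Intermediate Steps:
E(A, y) = -176 (E(A, y) = -2 - 174 = -176)
38458/25554 + 3063/E(-22, 76) = 38458/25554 + 3063/(-176) = 38458*(1/25554) + 3063*(-1/176) = 19229/12777 - 3063/176 = -35751647/2248752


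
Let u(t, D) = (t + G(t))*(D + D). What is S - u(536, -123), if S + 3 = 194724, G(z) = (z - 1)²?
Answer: 70737927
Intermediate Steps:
G(z) = (-1 + z)²
u(t, D) = 2*D*(t + (-1 + t)²) (u(t, D) = (t + (-1 + t)²)*(D + D) = (t + (-1 + t)²)*(2*D) = 2*D*(t + (-1 + t)²))
S = 194721 (S = -3 + 194724 = 194721)
S - u(536, -123) = 194721 - 2*(-123)*(536 + (-1 + 536)²) = 194721 - 2*(-123)*(536 + 535²) = 194721 - 2*(-123)*(536 + 286225) = 194721 - 2*(-123)*286761 = 194721 - 1*(-70543206) = 194721 + 70543206 = 70737927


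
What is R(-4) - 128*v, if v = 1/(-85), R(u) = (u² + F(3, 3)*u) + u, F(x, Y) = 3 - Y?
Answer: 1148/85 ≈ 13.506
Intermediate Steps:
R(u) = u + u² (R(u) = (u² + (3 - 1*3)*u) + u = (u² + (3 - 3)*u) + u = (u² + 0*u) + u = (u² + 0) + u = u² + u = u + u²)
v = -1/85 ≈ -0.011765
R(-4) - 128*v = -4*(1 - 4) - 128*(-1/85) = -4*(-3) + 128/85 = 12 + 128/85 = 1148/85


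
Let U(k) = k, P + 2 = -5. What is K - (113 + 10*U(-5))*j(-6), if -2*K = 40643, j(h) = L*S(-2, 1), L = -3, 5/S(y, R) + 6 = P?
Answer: -530249/26 ≈ -20394.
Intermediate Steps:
P = -7 (P = -2 - 5 = -7)
S(y, R) = -5/13 (S(y, R) = 5/(-6 - 7) = 5/(-13) = 5*(-1/13) = -5/13)
j(h) = 15/13 (j(h) = -3*(-5/13) = 15/13)
K = -40643/2 (K = -½*40643 = -40643/2 ≈ -20322.)
K - (113 + 10*U(-5))*j(-6) = -40643/2 - (113 + 10*(-5))*15/13 = -40643/2 - (113 - 50)*15/13 = -40643/2 - 63*15/13 = -40643/2 - 1*945/13 = -40643/2 - 945/13 = -530249/26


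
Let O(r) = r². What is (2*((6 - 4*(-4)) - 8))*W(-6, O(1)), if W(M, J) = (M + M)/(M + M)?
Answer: 28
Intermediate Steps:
W(M, J) = 1 (W(M, J) = (2*M)/((2*M)) = (2*M)*(1/(2*M)) = 1)
(2*((6 - 4*(-4)) - 8))*W(-6, O(1)) = (2*((6 - 4*(-4)) - 8))*1 = (2*((6 + 16) - 8))*1 = (2*(22 - 8))*1 = (2*14)*1 = 28*1 = 28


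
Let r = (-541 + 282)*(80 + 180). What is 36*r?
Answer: -2424240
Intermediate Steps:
r = -67340 (r = -259*260 = -67340)
36*r = 36*(-67340) = -2424240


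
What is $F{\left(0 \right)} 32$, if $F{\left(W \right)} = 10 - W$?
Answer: $320$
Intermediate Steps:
$F{\left(0 \right)} 32 = \left(10 - 0\right) 32 = \left(10 + 0\right) 32 = 10 \cdot 32 = 320$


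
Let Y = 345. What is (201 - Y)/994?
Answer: -72/497 ≈ -0.14487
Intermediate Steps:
(201 - Y)/994 = (201 - 1*345)/994 = (201 - 345)*(1/994) = -144*1/994 = -72/497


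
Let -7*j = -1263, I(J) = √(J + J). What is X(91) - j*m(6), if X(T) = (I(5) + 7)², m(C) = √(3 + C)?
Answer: -3376/7 + 14*√10 ≈ -438.01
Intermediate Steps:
I(J) = √2*√J (I(J) = √(2*J) = √2*√J)
X(T) = (7 + √10)² (X(T) = (√2*√5 + 7)² = (√10 + 7)² = (7 + √10)²)
j = 1263/7 (j = -⅐*(-1263) = 1263/7 ≈ 180.43)
X(91) - j*m(6) = (7 + √10)² - 1263*√(3 + 6)/7 = (7 + √10)² - 1263*√9/7 = (7 + √10)² - 1263*3/7 = (7 + √10)² - 1*3789/7 = (7 + √10)² - 3789/7 = -3789/7 + (7 + √10)²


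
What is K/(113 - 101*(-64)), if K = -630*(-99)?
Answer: 62370/6577 ≈ 9.4830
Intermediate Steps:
K = 62370
K/(113 - 101*(-64)) = 62370/(113 - 101*(-64)) = 62370/(113 + 6464) = 62370/6577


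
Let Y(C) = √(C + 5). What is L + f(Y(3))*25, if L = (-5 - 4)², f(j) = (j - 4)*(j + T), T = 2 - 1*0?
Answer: 81 - 100*√2 ≈ -60.421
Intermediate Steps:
T = 2 (T = 2 + 0 = 2)
Y(C) = √(5 + C)
f(j) = (-4 + j)*(2 + j) (f(j) = (j - 4)*(j + 2) = (-4 + j)*(2 + j))
L = 81 (L = (-9)² = 81)
L + f(Y(3))*25 = 81 + (-8 + (√(5 + 3))² - 2*√(5 + 3))*25 = 81 + (-8 + (√8)² - 4*√2)*25 = 81 + (-8 + (2*√2)² - 4*√2)*25 = 81 + (-8 + 8 - 4*√2)*25 = 81 - 4*√2*25 = 81 - 100*√2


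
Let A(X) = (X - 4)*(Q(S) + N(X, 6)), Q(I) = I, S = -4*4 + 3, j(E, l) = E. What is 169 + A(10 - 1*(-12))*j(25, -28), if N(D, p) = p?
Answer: -2981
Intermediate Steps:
S = -13 (S = -16 + 3 = -13)
A(X) = 28 - 7*X (A(X) = (X - 4)*(-13 + 6) = (-4 + X)*(-7) = 28 - 7*X)
169 + A(10 - 1*(-12))*j(25, -28) = 169 + (28 - 7*(10 - 1*(-12)))*25 = 169 + (28 - 7*(10 + 12))*25 = 169 + (28 - 7*22)*25 = 169 + (28 - 154)*25 = 169 - 126*25 = 169 - 3150 = -2981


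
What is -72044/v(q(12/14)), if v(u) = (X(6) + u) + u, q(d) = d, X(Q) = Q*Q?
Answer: -126077/66 ≈ -1910.3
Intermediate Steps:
X(Q) = Q²
v(u) = 36 + 2*u (v(u) = (6² + u) + u = (36 + u) + u = 36 + 2*u)
-72044/v(q(12/14)) = -72044/(36 + 2*(12/14)) = -72044/(36 + 2*(12*(1/14))) = -72044/(36 + 2*(6/7)) = -72044/(36 + 12/7) = -72044/264/7 = -72044*7/264 = -126077/66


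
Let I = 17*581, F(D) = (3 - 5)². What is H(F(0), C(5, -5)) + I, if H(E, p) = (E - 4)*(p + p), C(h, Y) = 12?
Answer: 9877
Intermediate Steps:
F(D) = 4 (F(D) = (-2)² = 4)
H(E, p) = 2*p*(-4 + E) (H(E, p) = (-4 + E)*(2*p) = 2*p*(-4 + E))
I = 9877
H(F(0), C(5, -5)) + I = 2*12*(-4 + 4) + 9877 = 2*12*0 + 9877 = 0 + 9877 = 9877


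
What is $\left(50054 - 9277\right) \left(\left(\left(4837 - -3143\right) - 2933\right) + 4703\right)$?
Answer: $397575750$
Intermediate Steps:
$\left(50054 - 9277\right) \left(\left(\left(4837 - -3143\right) - 2933\right) + 4703\right) = 40777 \left(\left(\left(4837 + 3143\right) - 2933\right) + 4703\right) = 40777 \left(\left(7980 - 2933\right) + 4703\right) = 40777 \left(5047 + 4703\right) = 40777 \cdot 9750 = 397575750$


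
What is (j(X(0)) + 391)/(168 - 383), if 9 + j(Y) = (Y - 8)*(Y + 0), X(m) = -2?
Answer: -402/215 ≈ -1.8698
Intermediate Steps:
j(Y) = -9 + Y*(-8 + Y) (j(Y) = -9 + (Y - 8)*(Y + 0) = -9 + (-8 + Y)*Y = -9 + Y*(-8 + Y))
(j(X(0)) + 391)/(168 - 383) = ((-9 + (-2)² - 8*(-2)) + 391)/(168 - 383) = ((-9 + 4 + 16) + 391)/(-215) = (11 + 391)*(-1/215) = 402*(-1/215) = -402/215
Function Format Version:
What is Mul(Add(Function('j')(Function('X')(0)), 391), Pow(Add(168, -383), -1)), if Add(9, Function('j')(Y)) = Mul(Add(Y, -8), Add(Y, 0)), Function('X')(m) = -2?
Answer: Rational(-402, 215) ≈ -1.8698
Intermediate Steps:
Function('j')(Y) = Add(-9, Mul(Y, Add(-8, Y))) (Function('j')(Y) = Add(-9, Mul(Add(Y, -8), Add(Y, 0))) = Add(-9, Mul(Add(-8, Y), Y)) = Add(-9, Mul(Y, Add(-8, Y))))
Mul(Add(Function('j')(Function('X')(0)), 391), Pow(Add(168, -383), -1)) = Mul(Add(Add(-9, Pow(-2, 2), Mul(-8, -2)), 391), Pow(Add(168, -383), -1)) = Mul(Add(Add(-9, 4, 16), 391), Pow(-215, -1)) = Mul(Add(11, 391), Rational(-1, 215)) = Mul(402, Rational(-1, 215)) = Rational(-402, 215)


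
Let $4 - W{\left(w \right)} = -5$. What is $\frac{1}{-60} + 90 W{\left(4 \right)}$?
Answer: $\frac{48599}{60} \approx 809.98$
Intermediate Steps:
$W{\left(w \right)} = 9$ ($W{\left(w \right)} = 4 - -5 = 4 + 5 = 9$)
$\frac{1}{-60} + 90 W{\left(4 \right)} = \frac{1}{-60} + 90 \cdot 9 = - \frac{1}{60} + 810 = \frac{48599}{60}$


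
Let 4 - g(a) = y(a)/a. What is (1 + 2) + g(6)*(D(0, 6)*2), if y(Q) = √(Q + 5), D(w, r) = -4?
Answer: -29 + 4*√11/3 ≈ -24.578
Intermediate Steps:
y(Q) = √(5 + Q)
g(a) = 4 - √(5 + a)/a
(1 + 2) + g(6)*(D(0, 6)*2) = (1 + 2) + (4 - 1*√(5 + 6)/6)*(-4*2) = 3 + (4 - 1*⅙*√11)*(-8) = 3 + (4 - √11/6)*(-8) = 3 + (-32 + 4*√11/3) = -29 + 4*√11/3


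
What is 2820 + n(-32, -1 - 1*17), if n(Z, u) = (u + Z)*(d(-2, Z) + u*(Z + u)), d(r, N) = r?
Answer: -42080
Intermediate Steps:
n(Z, u) = (-2 + u*(Z + u))*(Z + u) (n(Z, u) = (u + Z)*(-2 + u*(Z + u)) = (Z + u)*(-2 + u*(Z + u)) = (-2 + u*(Z + u))*(Z + u))
2820 + n(-32, -1 - 1*17) = 2820 + ((-1 - 1*17)³ - 2*(-32) - 2*(-1 - 1*17) + (-1 - 1*17)*(-32)² + 2*(-32)*(-1 - 1*17)²) = 2820 + ((-1 - 17)³ + 64 - 2*(-1 - 17) + (-1 - 17)*1024 + 2*(-32)*(-1 - 17)²) = 2820 + ((-18)³ + 64 - 2*(-18) - 18*1024 + 2*(-32)*(-18)²) = 2820 + (-5832 + 64 + 36 - 18432 + 2*(-32)*324) = 2820 + (-5832 + 64 + 36 - 18432 - 20736) = 2820 - 44900 = -42080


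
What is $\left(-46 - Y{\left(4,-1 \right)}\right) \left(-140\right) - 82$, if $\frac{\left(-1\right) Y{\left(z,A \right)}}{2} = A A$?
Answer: $6078$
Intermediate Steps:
$Y{\left(z,A \right)} = - 2 A^{2}$ ($Y{\left(z,A \right)} = - 2 A A = - 2 A^{2}$)
$\left(-46 - Y{\left(4,-1 \right)}\right) \left(-140\right) - 82 = \left(-46 - - 2 \left(-1\right)^{2}\right) \left(-140\right) - 82 = \left(-46 - \left(-2\right) 1\right) \left(-140\right) - 82 = \left(-46 - -2\right) \left(-140\right) - 82 = \left(-46 + 2\right) \left(-140\right) - 82 = \left(-44\right) \left(-140\right) - 82 = 6160 - 82 = 6078$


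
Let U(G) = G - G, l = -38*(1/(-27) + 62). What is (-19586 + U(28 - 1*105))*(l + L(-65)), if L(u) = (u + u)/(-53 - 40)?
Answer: 38577055664/837 ≈ 4.6090e+7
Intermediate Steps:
L(u) = -2*u/93 (L(u) = (2*u)/(-93) = (2*u)*(-1/93) = -2*u/93)
l = -63574/27 (l = -38*(-1/27 + 62) = -38*1673/27 = -63574/27 ≈ -2354.6)
U(G) = 0
(-19586 + U(28 - 1*105))*(l + L(-65)) = (-19586 + 0)*(-63574/27 - 2/93*(-65)) = -19586*(-63574/27 + 130/93) = -19586*(-1969624/837) = 38577055664/837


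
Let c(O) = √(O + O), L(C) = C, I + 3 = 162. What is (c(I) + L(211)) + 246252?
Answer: 246463 + √318 ≈ 2.4648e+5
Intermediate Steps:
I = 159 (I = -3 + 162 = 159)
c(O) = √2*√O (c(O) = √(2*O) = √2*√O)
(c(I) + L(211)) + 246252 = (√2*√159 + 211) + 246252 = (√318 + 211) + 246252 = (211 + √318) + 246252 = 246463 + √318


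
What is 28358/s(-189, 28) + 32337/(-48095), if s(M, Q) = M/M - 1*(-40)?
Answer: 1362552193/1971895 ≈ 690.99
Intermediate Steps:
s(M, Q) = 41 (s(M, Q) = 1 + 40 = 41)
28358/s(-189, 28) + 32337/(-48095) = 28358/41 + 32337/(-48095) = 28358*(1/41) + 32337*(-1/48095) = 28358/41 - 32337/48095 = 1362552193/1971895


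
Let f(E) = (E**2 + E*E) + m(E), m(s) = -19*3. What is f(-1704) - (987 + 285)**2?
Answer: 4189191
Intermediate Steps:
m(s) = -57
f(E) = -57 + 2*E**2 (f(E) = (E**2 + E*E) - 57 = (E**2 + E**2) - 57 = 2*E**2 - 57 = -57 + 2*E**2)
f(-1704) - (987 + 285)**2 = (-57 + 2*(-1704)**2) - (987 + 285)**2 = (-57 + 2*2903616) - 1*1272**2 = (-57 + 5807232) - 1*1617984 = 5807175 - 1617984 = 4189191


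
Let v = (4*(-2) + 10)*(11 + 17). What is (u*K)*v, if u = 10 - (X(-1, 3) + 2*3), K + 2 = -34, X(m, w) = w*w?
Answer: 10080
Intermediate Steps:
X(m, w) = w²
v = 56 (v = (-8 + 10)*28 = 2*28 = 56)
K = -36 (K = -2 - 34 = -36)
u = -5 (u = 10 - (3² + 2*3) = 10 - (9 + 6) = 10 - 1*15 = 10 - 15 = -5)
(u*K)*v = -5*(-36)*56 = 180*56 = 10080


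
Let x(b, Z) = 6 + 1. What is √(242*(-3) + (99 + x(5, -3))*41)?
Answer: 2*√905 ≈ 60.166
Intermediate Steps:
x(b, Z) = 7
√(242*(-3) + (99 + x(5, -3))*41) = √(242*(-3) + (99 + 7)*41) = √(-726 + 106*41) = √(-726 + 4346) = √3620 = 2*√905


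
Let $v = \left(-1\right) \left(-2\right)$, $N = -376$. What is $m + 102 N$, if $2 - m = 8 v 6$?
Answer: $-38446$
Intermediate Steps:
$v = 2$
$m = -94$ ($m = 2 - 8 \cdot 2 \cdot 6 = 2 - 16 \cdot 6 = 2 - 96 = -94$)
$m + 102 N = -94 + 102 \left(-376\right) = -94 - 38352 = -38446$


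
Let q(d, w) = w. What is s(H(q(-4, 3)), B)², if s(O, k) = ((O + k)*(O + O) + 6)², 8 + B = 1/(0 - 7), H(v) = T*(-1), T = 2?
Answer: 11294588176/2401 ≈ 4.7041e+6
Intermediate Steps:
H(v) = -2 (H(v) = 2*(-1) = -2)
B = -57/7 (B = -8 + 1/(0 - 7) = -8 + 1/(-7) = -8 - ⅐ = -57/7 ≈ -8.1429)
s(O, k) = (6 + 2*O*(O + k))² (s(O, k) = ((O + k)*(2*O) + 6)² = (2*O*(O + k) + 6)² = (6 + 2*O*(O + k))²)
s(H(q(-4, 3)), B)² = (4*(3 + (-2)² - 2*(-57/7))²)² = (4*(3 + 4 + 114/7)²)² = (4*(163/7)²)² = (4*(26569/49))² = (106276/49)² = 11294588176/2401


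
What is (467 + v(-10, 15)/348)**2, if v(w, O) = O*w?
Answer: 732297721/3364 ≈ 2.1769e+5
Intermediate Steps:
(467 + v(-10, 15)/348)**2 = (467 + (15*(-10))/348)**2 = (467 - 150*1/348)**2 = (467 - 25/58)**2 = (27061/58)**2 = 732297721/3364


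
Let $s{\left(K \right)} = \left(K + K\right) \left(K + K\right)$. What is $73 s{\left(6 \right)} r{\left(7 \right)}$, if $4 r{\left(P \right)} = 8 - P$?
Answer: $2628$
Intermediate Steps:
$r{\left(P \right)} = 2 - \frac{P}{4}$ ($r{\left(P \right)} = \frac{8 - P}{4} = 2 - \frac{P}{4}$)
$s{\left(K \right)} = 4 K^{2}$ ($s{\left(K \right)} = 2 K 2 K = 4 K^{2}$)
$73 s{\left(6 \right)} r{\left(7 \right)} = 73 \cdot 4 \cdot 6^{2} \left(2 - \frac{7}{4}\right) = 73 \cdot 4 \cdot 36 \left(2 - \frac{7}{4}\right) = 73 \cdot 144 \cdot \frac{1}{4} = 10512 \cdot \frac{1}{4} = 2628$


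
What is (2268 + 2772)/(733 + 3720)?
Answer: 5040/4453 ≈ 1.1318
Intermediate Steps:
(2268 + 2772)/(733 + 3720) = 5040/4453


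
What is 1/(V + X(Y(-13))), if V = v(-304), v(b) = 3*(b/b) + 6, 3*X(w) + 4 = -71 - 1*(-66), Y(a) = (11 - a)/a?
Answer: ⅙ ≈ 0.16667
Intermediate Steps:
Y(a) = (11 - a)/a
X(w) = -3 (X(w) = -4/3 + (-71 - 1*(-66))/3 = -4/3 + (-71 + 66)/3 = -4/3 + (⅓)*(-5) = -4/3 - 5/3 = -3)
v(b) = 9 (v(b) = 3*1 + 6 = 3 + 6 = 9)
V = 9
1/(V + X(Y(-13))) = 1/(9 - 3) = 1/6 = ⅙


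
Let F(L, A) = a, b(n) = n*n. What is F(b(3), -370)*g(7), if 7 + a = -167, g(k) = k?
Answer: -1218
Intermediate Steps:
a = -174 (a = -7 - 167 = -174)
b(n) = n**2
F(L, A) = -174
F(b(3), -370)*g(7) = -174*7 = -1218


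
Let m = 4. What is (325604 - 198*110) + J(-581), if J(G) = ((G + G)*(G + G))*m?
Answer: 5704800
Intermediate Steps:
J(G) = 16*G**2 (J(G) = ((G + G)*(G + G))*4 = ((2*G)*(2*G))*4 = (4*G**2)*4 = 16*G**2)
(325604 - 198*110) + J(-581) = (325604 - 198*110) + 16*(-581)**2 = (325604 - 21780) + 16*337561 = 303824 + 5400976 = 5704800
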